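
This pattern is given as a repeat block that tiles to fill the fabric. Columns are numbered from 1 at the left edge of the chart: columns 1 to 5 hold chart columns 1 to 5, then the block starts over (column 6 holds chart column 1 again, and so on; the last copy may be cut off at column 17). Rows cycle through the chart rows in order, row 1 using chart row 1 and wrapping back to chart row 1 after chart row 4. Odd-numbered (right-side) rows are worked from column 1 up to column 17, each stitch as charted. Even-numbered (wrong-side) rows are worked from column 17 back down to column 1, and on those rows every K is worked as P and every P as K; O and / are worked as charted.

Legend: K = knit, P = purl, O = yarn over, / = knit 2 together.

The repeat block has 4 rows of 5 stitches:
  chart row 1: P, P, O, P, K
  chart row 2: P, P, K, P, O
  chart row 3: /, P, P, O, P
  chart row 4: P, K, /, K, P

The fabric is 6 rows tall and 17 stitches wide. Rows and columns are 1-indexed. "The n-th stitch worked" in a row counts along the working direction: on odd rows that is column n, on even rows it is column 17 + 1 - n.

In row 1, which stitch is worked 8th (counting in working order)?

Row 1: (1-1) mod 4 = 0, so use chart row 1. Odd row -> RS.
Chart row 1 tiled across columns 1-17: P P O P K P P O P K P P O P K P P
Right side: take the tiled row as-is (worked left to right from column 1).
Stitch 8 in working order -> O

Result:
O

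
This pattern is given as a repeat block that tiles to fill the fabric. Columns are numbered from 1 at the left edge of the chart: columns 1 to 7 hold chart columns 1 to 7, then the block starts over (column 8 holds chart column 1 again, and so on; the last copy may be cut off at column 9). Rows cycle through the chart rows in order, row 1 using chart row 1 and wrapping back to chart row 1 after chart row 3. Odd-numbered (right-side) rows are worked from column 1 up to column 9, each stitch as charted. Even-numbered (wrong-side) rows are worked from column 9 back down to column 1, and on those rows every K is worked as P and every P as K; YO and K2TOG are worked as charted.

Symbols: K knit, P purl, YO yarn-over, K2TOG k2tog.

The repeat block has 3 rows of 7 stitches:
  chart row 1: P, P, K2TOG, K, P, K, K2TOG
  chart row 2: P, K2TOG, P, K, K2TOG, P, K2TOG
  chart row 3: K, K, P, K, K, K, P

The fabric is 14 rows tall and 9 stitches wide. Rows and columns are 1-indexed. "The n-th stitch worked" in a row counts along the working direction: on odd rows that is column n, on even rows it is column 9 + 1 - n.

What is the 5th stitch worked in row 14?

Row 14: (14-1) mod 3 = 1, so use chart row 2. Even row -> WS.
Chart row 2 tiled across columns 1-9: P K2TOG P K K2TOG P K2TOG P K2TOG
WS: work from column 9 back to column 1 (reverse the tiled row), swapping K<->P (YO and K2TOG unchanged).
Row 14 as worked: K2TOG K K2TOG K K2TOG P K K2TOG K
Stitch 5 in working order -> K2TOG

== STITCH ==
K2TOG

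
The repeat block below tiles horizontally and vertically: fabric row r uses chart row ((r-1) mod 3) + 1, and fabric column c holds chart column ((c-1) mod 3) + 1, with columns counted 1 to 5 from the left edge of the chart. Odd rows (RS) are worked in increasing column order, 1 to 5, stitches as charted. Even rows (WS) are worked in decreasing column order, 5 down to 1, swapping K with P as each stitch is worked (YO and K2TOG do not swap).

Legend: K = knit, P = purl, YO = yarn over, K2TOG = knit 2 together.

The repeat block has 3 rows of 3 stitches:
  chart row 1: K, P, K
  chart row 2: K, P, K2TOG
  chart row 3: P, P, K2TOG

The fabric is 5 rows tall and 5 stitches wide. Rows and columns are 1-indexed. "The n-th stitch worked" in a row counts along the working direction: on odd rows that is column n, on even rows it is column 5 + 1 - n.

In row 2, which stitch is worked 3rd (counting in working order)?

For row 2: chart row = ((2-1) mod 3) + 1 = 2; this is a WS (even) row.
Chart row 2 tiled across columns 1-5: K P K2TOG K P
Wrong side: read the tiled row from column 5 down to 1 and exchange K with P (leave YO, K2TOG).
Row 2 as worked: K P K2TOG K P
Stitch 3 in working order -> K2TOG

Stitch:
K2TOG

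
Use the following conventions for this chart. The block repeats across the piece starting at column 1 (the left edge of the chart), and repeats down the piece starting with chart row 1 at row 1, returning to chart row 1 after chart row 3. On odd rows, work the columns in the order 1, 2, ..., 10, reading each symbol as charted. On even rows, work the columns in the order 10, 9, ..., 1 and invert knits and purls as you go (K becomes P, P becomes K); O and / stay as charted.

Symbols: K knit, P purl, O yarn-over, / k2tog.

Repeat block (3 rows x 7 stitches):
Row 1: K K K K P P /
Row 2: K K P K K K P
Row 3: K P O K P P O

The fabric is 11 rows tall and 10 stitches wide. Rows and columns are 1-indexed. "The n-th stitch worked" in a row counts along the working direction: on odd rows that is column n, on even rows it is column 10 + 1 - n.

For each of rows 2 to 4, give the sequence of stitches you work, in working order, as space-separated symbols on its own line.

Row 2: chart row 2, WS - tiled (columns 1-10): K K P K K K P K K P; work from column 10 back to 1 with K<->P swapped.
Row 3: chart row 3, RS - tile across columns 1-10 and work as-is.
Row 4: chart row 1, WS - tiled (columns 1-10): K K K K P P / K K K; work from column 10 back to 1 with K<->P swapped.

Result:
K P P K P P P K P P
K P O K P P O K P O
P P P / K K P P P P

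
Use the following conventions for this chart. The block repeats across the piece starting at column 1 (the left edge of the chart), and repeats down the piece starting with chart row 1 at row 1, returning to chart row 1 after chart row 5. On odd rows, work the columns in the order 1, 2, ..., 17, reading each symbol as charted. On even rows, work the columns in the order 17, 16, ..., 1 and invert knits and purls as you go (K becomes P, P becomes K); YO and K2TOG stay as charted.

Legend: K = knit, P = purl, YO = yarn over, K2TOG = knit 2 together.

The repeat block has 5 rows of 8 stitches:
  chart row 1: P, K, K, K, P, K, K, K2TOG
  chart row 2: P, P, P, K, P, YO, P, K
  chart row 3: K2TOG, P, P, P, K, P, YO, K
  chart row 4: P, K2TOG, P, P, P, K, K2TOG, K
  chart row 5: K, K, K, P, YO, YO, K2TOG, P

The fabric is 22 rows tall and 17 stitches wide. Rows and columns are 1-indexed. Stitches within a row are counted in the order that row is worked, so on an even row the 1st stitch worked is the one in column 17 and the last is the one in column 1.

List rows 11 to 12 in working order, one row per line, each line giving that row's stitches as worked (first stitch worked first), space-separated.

Rows as worked:
P K K K P K K K2TOG P K K K P K K K2TOG P
K P K YO K P K K K P K YO K P K K K

Derivation:
Row 11: chart row 1, RS - tile across columns 1-17 and work as-is.
Row 12: chart row 2, WS - tiled (columns 1-17): P P P K P YO P K P P P K P YO P K P; work from column 17 back to 1 with K<->P swapped.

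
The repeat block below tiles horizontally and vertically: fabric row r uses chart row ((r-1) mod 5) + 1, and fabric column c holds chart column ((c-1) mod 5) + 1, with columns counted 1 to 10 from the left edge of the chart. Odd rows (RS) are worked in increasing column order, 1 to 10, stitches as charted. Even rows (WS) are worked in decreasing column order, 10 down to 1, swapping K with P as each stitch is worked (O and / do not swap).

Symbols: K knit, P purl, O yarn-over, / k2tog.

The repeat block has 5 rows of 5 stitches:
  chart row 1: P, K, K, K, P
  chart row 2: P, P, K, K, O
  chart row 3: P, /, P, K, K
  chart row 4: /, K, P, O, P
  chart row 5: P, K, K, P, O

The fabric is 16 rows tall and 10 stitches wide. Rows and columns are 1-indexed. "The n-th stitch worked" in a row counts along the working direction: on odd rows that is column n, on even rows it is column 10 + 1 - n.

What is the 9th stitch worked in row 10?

Row 10 uses chart row ((10-1) mod 5)+1 = 5. Row 10 is even, so WS.
Chart row 5 tiled across columns 1-10: P K K P O P K K P O
Wrong side: read the tiled row from column 10 down to 1 and exchange K with P (leave O, /).
Row 10 as worked: O K P P K O K P P K
The 9th stitch worked is P.

== STITCH ==
P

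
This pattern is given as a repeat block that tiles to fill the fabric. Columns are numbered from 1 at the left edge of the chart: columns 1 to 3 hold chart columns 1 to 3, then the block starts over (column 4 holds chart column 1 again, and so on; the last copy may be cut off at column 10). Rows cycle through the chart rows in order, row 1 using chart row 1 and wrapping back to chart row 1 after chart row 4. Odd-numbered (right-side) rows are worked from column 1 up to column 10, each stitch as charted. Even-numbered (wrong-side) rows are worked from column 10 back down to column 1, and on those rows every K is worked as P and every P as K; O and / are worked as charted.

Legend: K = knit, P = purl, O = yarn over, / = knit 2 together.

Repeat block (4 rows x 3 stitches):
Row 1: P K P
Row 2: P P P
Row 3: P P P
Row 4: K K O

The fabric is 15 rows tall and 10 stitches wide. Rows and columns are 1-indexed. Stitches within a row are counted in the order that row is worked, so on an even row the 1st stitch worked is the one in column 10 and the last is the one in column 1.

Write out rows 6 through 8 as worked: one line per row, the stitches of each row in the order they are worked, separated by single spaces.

== ROWS AS WORKED ==
K K K K K K K K K K
P P P P P P P P P P
P O P P O P P O P P

Derivation:
Row 6: chart row 2, WS - tiled (columns 1-10): P P P P P P P P P P; work from column 10 back to 1 with K<->P swapped.
Row 7: chart row 3, RS - tile across columns 1-10 and work as-is.
Row 8: chart row 4, WS - tiled (columns 1-10): K K O K K O K K O K; work from column 10 back to 1 with K<->P swapped.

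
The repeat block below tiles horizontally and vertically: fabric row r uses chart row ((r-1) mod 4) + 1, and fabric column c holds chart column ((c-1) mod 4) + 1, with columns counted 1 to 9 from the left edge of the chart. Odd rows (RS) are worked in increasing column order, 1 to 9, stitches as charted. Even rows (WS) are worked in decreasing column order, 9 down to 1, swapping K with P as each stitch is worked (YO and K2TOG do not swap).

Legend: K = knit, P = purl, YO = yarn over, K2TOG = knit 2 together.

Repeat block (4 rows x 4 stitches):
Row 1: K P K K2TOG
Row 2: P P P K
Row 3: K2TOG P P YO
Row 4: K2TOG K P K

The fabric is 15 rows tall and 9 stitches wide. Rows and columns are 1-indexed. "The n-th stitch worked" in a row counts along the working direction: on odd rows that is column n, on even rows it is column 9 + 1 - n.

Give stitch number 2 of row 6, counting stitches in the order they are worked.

== STITCH ==
P

Derivation:
Row 6: (6-1) mod 4 = 1, so use chart row 2. Even row -> WS.
Chart row 2 tiled across columns 1-9: P P P K P P P K P
WS row: flip the tiled sequence (start at column 9) and apply K<->P; YO and K2TOG stay.
Row 6 as worked: K P K K K P K K K
The 2nd stitch worked is P.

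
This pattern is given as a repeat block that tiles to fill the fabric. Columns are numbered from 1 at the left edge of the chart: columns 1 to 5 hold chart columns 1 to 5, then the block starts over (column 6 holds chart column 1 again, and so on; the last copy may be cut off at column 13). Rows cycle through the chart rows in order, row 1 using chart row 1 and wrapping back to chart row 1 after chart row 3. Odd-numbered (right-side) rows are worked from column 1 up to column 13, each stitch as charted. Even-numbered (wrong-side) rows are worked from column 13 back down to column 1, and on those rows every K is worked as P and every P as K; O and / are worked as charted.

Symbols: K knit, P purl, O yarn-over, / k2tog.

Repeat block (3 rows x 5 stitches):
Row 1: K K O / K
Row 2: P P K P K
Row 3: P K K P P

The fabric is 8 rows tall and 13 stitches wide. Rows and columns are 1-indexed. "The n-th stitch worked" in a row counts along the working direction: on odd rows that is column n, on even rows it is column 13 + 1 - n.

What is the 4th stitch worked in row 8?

Row 8: (8-1) mod 3 = 1, so use chart row 2. Even row -> WS.
Chart row 2 tiled across columns 1-13: P P K P K P P K P K P P K
WS: work from column 13 back to column 1 (reverse the tiled row), swapping K<->P (O and / unchanged).
Row 8 as worked: P K K P K P K K P K P K K
Stitch 4 in working order -> P

== STITCH ==
P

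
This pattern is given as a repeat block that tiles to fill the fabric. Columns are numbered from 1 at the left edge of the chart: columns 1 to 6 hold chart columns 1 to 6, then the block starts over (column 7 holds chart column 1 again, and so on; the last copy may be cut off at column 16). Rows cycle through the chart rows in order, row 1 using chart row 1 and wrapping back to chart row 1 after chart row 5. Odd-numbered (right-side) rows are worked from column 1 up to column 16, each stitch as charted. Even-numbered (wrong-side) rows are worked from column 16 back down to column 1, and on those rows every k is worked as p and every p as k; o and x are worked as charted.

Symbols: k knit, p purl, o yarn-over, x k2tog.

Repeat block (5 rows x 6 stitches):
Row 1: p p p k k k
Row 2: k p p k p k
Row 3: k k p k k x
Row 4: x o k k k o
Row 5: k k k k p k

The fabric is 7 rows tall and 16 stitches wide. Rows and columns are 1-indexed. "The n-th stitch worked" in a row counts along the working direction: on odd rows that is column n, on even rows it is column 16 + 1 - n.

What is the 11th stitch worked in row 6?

Row 6: (6-1) mod 5 = 0, so use chart row 1. Even row -> WS.
Chart row 1 tiled across columns 1-16: p p p k k k p p p k k k p p p k
Wrong side: read the tiled row from column 16 down to 1 and exchange k with p (leave o, x).
Row 6 as worked: p k k k p p p k k k p p p k k k
Stitch 11 in working order -> p

Result:
p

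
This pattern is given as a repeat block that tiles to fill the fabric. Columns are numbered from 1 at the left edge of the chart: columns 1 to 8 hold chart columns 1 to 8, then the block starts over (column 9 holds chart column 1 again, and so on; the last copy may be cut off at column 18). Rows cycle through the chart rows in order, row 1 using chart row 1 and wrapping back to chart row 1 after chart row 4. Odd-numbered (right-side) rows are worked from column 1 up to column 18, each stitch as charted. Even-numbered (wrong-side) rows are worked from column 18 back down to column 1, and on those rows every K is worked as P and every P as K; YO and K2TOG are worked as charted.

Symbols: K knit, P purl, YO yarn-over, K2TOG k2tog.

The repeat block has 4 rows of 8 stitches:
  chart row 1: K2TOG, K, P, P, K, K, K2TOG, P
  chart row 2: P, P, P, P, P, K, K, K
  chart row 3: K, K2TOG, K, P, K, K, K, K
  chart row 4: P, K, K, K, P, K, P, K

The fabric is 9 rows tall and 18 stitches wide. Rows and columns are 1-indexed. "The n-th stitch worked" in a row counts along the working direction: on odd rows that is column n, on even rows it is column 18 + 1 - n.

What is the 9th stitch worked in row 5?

For row 5: chart row = ((5-1) mod 4) + 1 = 1; this is a RS (odd) row.
Chart row 1 tiled across columns 1-18: K2TOG K P P K K K2TOG P K2TOG K P P K K K2TOG P K2TOG K
RS: work column 1 to column 18, symbols as charted — the tiled row is the row as worked.
Stitch 9 in working order -> K2TOG

== STITCH ==
K2TOG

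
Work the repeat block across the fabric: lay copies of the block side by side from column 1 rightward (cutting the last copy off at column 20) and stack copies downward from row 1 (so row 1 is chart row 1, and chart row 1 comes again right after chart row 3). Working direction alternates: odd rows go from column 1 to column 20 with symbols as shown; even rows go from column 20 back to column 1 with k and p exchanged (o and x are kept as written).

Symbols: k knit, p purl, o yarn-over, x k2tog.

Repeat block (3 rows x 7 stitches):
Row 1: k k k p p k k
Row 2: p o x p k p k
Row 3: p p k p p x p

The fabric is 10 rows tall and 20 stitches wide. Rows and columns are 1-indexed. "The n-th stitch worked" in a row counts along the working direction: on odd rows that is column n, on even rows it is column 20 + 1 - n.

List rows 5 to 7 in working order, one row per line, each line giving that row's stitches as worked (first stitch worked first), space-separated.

Result:
p o x p k p k p o x p k p k p o x p k p
x k k p k k k x k k p k k k x k k p k k
k k k p p k k k k k p p k k k k k p p k

Derivation:
Row 5: chart row 2, RS - tile across columns 1-20 and work as-is.
Row 6: chart row 3, WS - tiled (columns 1-20): p p k p p x p p p k p p x p p p k p p x; work from column 20 back to 1 with k<->p swapped.
Row 7: chart row 1, RS - tile across columns 1-20 and work as-is.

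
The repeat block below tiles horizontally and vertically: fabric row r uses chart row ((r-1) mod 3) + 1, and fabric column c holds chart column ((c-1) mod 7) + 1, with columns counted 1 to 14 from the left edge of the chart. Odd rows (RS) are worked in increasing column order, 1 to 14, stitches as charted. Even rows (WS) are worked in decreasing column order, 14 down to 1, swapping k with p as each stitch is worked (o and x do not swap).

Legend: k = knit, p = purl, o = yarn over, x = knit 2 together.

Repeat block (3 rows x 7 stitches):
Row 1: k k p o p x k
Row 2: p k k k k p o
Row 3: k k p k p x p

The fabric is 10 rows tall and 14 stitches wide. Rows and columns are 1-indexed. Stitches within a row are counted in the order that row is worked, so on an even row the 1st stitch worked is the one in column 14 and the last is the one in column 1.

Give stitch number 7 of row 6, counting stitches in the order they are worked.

Row 6 uses chart row ((6-1) mod 3)+1 = 3. Row 6 is even, so WS.
Chart row 3 tiled across columns 1-14: k k p k p x p k k p k p x p
WS: work from column 14 back to column 1 (reverse the tiled row), swapping k<->p (o and x unchanged).
Row 6 as worked: k x k p k p p k x k p k p p
Stitch 7 in working order -> p

Stitch:
p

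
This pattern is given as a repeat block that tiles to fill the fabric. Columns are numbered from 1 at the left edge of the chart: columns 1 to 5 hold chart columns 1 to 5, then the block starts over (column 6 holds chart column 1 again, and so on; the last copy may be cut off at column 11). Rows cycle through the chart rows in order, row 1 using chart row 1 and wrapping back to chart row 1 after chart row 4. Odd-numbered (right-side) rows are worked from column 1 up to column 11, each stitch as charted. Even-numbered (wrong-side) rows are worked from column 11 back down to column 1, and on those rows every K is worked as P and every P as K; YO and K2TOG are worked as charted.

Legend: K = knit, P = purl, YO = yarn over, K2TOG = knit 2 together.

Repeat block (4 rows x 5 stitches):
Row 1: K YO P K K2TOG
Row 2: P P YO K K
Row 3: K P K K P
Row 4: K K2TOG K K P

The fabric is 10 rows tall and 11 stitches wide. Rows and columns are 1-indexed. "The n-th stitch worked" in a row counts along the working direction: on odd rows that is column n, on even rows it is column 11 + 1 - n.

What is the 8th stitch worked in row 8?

For row 8: chart row = ((8-1) mod 4) + 1 = 4; this is a WS (even) row.
Chart row 4 tiled across columns 1-11: K K2TOG K K P K K2TOG K K P K
WS: work from column 11 back to column 1 (reverse the tiled row), swapping K<->P (YO and K2TOG unchanged).
Row 8 as worked: P K P P K2TOG P K P P K2TOG P
The 8th stitch worked is P.

== STITCH ==
P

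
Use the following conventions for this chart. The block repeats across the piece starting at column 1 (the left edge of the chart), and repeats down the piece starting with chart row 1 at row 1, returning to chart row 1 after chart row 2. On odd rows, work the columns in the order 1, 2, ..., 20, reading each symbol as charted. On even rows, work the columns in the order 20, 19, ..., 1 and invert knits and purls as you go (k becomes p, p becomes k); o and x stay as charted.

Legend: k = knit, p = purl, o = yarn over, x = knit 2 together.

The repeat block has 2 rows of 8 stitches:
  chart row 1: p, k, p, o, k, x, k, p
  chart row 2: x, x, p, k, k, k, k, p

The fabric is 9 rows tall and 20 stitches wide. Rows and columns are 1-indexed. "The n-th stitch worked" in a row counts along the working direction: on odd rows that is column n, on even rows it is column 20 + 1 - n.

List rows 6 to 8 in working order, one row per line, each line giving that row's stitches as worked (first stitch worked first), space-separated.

Row 6: chart row 2, WS - tiled (columns 1-20): x x p k k k k p x x p k k k k p x x p k; work from column 20 back to 1 with k<->p swapped.
Row 7: chart row 1, RS - tile across columns 1-20 and work as-is.
Row 8: chart row 2, WS - tiled (columns 1-20): x x p k k k k p x x p k k k k p x x p k; work from column 20 back to 1 with k<->p swapped.

Rows as worked:
p k x x k p p p p k x x k p p p p k x x
p k p o k x k p p k p o k x k p p k p o
p k x x k p p p p k x x k p p p p k x x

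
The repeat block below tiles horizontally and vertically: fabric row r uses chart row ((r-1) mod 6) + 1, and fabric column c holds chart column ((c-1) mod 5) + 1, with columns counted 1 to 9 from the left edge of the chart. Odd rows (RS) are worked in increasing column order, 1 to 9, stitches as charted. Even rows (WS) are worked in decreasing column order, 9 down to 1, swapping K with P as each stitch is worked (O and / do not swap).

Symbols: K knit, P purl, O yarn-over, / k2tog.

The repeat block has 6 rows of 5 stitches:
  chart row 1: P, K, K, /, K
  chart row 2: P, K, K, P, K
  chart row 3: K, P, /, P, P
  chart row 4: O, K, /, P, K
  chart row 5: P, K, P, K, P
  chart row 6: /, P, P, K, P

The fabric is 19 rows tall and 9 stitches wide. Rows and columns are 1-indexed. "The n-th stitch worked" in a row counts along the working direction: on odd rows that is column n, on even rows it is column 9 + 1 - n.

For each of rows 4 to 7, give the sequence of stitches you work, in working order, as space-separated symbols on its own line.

Result:
K / P O P K / P O
P K P K P P K P K
P K K / K P K K /
P K K / K P K K /

Derivation:
Row 4: chart row 4, WS - tiled (columns 1-9): O K / P K O K / P; work from column 9 back to 1 with K<->P swapped.
Row 5: chart row 5, RS - tile across columns 1-9 and work as-is.
Row 6: chart row 6, WS - tiled (columns 1-9): / P P K P / P P K; work from column 9 back to 1 with K<->P swapped.
Row 7: chart row 1, RS - tile across columns 1-9 and work as-is.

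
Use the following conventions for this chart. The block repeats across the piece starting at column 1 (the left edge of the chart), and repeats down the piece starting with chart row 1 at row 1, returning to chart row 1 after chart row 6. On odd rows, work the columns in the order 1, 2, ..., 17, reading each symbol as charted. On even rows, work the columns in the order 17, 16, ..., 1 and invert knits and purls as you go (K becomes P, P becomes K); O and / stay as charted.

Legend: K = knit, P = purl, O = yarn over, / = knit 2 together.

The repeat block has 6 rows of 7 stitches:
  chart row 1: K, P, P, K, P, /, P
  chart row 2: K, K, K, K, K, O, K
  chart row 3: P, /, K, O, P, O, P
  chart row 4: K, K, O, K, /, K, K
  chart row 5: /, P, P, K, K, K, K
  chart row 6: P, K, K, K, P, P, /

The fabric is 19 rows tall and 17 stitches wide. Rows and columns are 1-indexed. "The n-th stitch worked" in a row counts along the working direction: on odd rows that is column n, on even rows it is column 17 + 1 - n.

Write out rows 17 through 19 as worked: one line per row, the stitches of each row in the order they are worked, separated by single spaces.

Row 17: chart row 5, RS - tile across columns 1-17 and work as-is.
Row 18: chart row 6, WS - tiled (columns 1-17): P K K K P P / P K K K P P / P K K; work from column 17 back to 1 with K<->P swapped.
Row 19: chart row 1, RS - tile across columns 1-17 and work as-is.

Result:
/ P P K K K K / P P K K K K / P P
P P K / K K P P P K / K K P P P K
K P P K P / P K P P K P / P K P P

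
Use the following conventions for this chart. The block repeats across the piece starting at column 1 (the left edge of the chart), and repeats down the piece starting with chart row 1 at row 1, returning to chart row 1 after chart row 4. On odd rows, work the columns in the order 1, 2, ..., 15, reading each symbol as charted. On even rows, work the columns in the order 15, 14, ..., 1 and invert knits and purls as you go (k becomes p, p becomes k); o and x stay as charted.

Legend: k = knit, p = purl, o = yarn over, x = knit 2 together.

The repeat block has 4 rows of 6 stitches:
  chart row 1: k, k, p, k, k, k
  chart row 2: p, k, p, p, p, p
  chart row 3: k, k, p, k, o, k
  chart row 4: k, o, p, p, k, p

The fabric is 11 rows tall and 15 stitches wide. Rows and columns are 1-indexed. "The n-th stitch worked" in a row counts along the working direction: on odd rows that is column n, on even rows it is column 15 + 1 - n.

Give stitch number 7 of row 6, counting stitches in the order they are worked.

For row 6: chart row = ((6-1) mod 4) + 1 = 2; this is a WS (even) row.
Chart row 2 tiled across columns 1-15: p k p p p p p k p p p p p k p
WS row: flip the tiled sequence (start at column 15) and apply k<->p; o and x stay.
Row 6 as worked: k p k k k k k p k k k k k p k
The 7th stitch worked is k.

Stitch:
k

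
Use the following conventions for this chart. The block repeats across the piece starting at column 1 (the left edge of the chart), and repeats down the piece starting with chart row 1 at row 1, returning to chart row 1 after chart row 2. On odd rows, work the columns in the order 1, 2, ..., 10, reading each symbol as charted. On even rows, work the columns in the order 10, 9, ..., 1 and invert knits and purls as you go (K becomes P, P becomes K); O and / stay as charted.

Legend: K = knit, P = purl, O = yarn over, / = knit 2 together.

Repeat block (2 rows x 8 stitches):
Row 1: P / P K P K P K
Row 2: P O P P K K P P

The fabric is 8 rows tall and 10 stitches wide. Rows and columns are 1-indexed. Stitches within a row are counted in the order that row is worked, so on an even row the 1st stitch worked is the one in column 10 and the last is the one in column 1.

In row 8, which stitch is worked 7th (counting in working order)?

Result:
K

Derivation:
Row 8 uses chart row ((8-1) mod 2)+1 = 2. Row 8 is even, so WS.
Chart row 2 tiled across columns 1-10: P O P P K K P P P O
Wrong side: read the tiled row from column 10 down to 1 and exchange K with P (leave O, /).
Row 8 as worked: O K K K P P K K O K
Stitch 7 in working order -> K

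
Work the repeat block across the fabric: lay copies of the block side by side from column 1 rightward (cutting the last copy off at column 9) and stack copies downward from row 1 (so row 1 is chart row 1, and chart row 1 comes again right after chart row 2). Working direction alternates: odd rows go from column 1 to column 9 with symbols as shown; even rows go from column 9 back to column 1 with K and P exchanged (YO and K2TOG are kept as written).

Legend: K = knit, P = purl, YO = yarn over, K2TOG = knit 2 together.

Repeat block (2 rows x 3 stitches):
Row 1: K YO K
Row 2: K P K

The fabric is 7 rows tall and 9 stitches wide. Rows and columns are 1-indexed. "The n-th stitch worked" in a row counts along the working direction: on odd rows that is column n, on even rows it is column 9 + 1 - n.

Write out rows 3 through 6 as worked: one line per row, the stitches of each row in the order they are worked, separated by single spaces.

Rows as worked:
K YO K K YO K K YO K
P K P P K P P K P
K YO K K YO K K YO K
P K P P K P P K P

Derivation:
Row 3: chart row 1, RS - tile across columns 1-9 and work as-is.
Row 4: chart row 2, WS - tiled (columns 1-9): K P K K P K K P K; work from column 9 back to 1 with K<->P swapped.
Row 5: chart row 1, RS - tile across columns 1-9 and work as-is.
Row 6: chart row 2, WS - tiled (columns 1-9): K P K K P K K P K; work from column 9 back to 1 with K<->P swapped.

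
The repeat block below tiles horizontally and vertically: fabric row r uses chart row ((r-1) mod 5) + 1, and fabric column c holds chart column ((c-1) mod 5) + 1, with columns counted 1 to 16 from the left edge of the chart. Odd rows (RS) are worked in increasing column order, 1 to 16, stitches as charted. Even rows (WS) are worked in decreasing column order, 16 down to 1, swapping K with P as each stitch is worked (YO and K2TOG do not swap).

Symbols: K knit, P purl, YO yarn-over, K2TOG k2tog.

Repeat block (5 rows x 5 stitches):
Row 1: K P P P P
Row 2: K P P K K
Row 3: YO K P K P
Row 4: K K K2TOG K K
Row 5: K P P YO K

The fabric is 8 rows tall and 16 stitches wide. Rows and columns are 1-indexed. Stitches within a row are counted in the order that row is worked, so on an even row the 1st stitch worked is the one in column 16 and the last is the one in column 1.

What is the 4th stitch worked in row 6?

Row 6: (6-1) mod 5 = 0, so use chart row 1. Even row -> WS.
Chart row 1 tiled across columns 1-16: K P P P P K P P P P K P P P P K
Wrong side: read the tiled row from column 16 down to 1 and exchange K with P (leave YO, K2TOG).
Row 6 as worked: P K K K K P K K K K P K K K K P
Stitch 4 in working order -> K

== STITCH ==
K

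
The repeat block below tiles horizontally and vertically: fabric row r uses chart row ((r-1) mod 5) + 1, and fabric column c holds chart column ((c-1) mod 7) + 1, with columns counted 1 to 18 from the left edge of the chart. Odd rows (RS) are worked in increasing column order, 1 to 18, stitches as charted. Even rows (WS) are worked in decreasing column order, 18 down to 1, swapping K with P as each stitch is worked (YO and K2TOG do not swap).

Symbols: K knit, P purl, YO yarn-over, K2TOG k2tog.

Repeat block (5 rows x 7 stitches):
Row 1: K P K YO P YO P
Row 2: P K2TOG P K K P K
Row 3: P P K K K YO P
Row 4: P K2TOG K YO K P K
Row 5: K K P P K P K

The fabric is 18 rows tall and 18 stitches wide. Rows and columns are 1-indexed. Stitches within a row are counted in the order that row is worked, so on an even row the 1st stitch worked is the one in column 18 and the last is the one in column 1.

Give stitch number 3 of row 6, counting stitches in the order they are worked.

Result:
K

Derivation:
Row 6 uses chart row ((6-1) mod 5)+1 = 1. Row 6 is even, so WS.
Chart row 1 tiled across columns 1-18: K P K YO P YO P K P K YO P YO P K P K YO
WS: work from column 18 back to column 1 (reverse the tiled row), swapping K<->P (YO and K2TOG unchanged).
Row 6 as worked: YO P K P K YO K YO P K P K YO K YO P K P
Counting 3 along the worked row gives K.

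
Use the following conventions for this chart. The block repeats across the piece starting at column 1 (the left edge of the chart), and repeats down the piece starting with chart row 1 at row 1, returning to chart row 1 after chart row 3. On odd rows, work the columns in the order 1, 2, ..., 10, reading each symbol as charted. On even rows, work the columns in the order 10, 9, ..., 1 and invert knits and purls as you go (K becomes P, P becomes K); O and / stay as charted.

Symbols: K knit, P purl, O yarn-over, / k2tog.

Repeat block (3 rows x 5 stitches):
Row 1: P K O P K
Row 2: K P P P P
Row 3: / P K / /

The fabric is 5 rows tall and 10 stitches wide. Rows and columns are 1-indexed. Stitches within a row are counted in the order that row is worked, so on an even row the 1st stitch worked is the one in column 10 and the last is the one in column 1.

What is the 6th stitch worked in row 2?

== STITCH ==
K

Derivation:
For row 2: chart row = ((2-1) mod 3) + 1 = 2; this is a WS (even) row.
Chart row 2 tiled across columns 1-10: K P P P P K P P P P
WS row: flip the tiled sequence (start at column 10) and apply K<->P; O and / stay.
Row 2 as worked: K K K K P K K K K P
The 6th stitch worked is K.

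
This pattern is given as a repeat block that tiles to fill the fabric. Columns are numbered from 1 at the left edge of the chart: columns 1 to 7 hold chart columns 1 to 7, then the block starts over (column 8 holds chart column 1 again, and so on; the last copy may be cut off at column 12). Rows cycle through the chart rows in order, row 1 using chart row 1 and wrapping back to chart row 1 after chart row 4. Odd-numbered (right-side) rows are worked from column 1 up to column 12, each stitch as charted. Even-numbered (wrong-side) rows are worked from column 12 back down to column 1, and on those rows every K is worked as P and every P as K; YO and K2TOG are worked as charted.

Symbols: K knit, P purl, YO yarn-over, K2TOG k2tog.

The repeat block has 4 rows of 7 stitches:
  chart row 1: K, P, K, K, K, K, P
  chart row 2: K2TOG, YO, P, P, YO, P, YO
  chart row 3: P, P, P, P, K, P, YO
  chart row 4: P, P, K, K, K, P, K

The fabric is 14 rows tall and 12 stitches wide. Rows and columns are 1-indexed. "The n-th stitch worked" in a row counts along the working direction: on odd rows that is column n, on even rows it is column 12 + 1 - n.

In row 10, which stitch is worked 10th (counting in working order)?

Result:
K

Derivation:
Row 10 uses chart row ((10-1) mod 4)+1 = 2. Row 10 is even, so WS.
Chart row 2 tiled across columns 1-12: K2TOG YO P P YO P YO K2TOG YO P P YO
Wrong side: read the tiled row from column 12 down to 1 and exchange K with P (leave YO, K2TOG).
Row 10 as worked: YO K K YO K2TOG YO K YO K K YO K2TOG
Stitch 10 in working order -> K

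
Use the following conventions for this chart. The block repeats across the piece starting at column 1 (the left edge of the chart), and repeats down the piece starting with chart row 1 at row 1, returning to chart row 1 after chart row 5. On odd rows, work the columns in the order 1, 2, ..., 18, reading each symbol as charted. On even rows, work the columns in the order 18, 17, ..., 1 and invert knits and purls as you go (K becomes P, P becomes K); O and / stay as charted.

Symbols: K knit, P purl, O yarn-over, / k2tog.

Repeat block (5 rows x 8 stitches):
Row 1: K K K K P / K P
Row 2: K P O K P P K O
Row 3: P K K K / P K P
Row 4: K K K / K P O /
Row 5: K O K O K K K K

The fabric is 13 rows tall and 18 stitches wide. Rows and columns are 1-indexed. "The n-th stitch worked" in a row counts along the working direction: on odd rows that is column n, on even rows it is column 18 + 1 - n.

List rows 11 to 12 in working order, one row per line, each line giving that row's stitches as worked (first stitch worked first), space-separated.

Rows as worked:
K K K K P / K P K K K K P / K P K K
K P O P K K P O K P O P K K P O K P

Derivation:
Row 11: chart row 1, RS - tile across columns 1-18 and work as-is.
Row 12: chart row 2, WS - tiled (columns 1-18): K P O K P P K O K P O K P P K O K P; work from column 18 back to 1 with K<->P swapped.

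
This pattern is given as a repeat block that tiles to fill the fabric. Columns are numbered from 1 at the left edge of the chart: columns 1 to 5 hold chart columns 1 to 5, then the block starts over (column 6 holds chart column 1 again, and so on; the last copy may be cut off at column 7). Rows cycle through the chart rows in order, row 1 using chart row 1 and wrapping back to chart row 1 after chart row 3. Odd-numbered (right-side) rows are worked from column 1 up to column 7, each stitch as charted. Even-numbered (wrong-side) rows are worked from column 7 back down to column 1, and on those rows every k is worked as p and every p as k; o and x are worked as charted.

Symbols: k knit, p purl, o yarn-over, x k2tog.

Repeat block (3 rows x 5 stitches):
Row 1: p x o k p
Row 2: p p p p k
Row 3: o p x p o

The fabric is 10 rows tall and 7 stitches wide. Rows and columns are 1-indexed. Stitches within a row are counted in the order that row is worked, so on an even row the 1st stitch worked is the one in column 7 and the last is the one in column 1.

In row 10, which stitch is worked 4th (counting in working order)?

For row 10: chart row = ((10-1) mod 3) + 1 = 1; this is a WS (even) row.
Chart row 1 tiled across columns 1-7: p x o k p p x
Wrong side: read the tiled row from column 7 down to 1 and exchange k with p (leave o, x).
Row 10 as worked: x k k p o x k
Counting 4 along the worked row gives p.

Stitch:
p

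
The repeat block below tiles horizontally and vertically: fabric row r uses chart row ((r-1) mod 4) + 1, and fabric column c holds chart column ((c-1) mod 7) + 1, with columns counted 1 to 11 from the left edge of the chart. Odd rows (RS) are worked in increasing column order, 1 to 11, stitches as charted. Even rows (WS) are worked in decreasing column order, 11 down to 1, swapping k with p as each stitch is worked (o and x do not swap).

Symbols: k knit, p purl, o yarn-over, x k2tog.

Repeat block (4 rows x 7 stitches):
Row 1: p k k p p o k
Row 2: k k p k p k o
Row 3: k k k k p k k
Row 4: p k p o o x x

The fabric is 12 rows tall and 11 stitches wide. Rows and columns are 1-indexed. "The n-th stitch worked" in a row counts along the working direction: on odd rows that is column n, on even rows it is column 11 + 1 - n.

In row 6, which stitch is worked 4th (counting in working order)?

== STITCH ==
p

Derivation:
For row 6: chart row = ((6-1) mod 4) + 1 = 2; this is a WS (even) row.
Chart row 2 tiled across columns 1-11: k k p k p k o k k p k
WS row: flip the tiled sequence (start at column 11) and apply k<->p; o and x stay.
Row 6 as worked: p k p p o p k p k p p
Stitch 4 in working order -> p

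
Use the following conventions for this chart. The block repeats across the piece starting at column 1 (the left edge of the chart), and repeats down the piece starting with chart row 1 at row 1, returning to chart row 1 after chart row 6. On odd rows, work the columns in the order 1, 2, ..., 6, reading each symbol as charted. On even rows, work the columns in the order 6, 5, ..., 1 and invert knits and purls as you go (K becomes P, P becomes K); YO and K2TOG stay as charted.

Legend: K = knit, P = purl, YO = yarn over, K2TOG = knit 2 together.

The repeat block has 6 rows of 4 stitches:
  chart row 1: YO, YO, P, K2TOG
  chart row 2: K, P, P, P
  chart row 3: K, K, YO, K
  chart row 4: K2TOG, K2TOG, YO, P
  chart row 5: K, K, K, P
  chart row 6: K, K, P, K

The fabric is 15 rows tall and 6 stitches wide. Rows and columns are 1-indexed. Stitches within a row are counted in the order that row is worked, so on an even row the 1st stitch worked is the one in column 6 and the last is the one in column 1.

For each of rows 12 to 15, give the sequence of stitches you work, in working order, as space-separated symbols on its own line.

Row 12: chart row 6, WS - tiled (columns 1-6): K K P K K K; work from column 6 back to 1 with K<->P swapped.
Row 13: chart row 1, RS - tile across columns 1-6 and work as-is.
Row 14: chart row 2, WS - tiled (columns 1-6): K P P P K P; work from column 6 back to 1 with K<->P swapped.
Row 15: chart row 3, RS - tile across columns 1-6 and work as-is.

Rows as worked:
P P P K P P
YO YO P K2TOG YO YO
K P K K K P
K K YO K K K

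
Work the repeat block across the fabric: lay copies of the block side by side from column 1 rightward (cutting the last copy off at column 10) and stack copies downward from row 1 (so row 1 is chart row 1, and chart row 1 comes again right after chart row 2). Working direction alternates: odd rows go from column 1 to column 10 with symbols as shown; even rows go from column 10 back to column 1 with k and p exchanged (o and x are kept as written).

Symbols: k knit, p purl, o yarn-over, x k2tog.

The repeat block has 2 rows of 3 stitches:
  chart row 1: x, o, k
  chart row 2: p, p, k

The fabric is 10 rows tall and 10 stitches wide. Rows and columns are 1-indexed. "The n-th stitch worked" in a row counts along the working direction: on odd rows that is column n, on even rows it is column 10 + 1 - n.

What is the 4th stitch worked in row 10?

== STITCH ==
k

Derivation:
Row 10: (10-1) mod 2 = 1, so use chart row 2. Even row -> WS.
Chart row 2 tiled across columns 1-10: p p k p p k p p k p
WS: work from column 10 back to column 1 (reverse the tiled row), swapping k<->p (o and x unchanged).
Row 10 as worked: k p k k p k k p k k
Counting 4 along the worked row gives k.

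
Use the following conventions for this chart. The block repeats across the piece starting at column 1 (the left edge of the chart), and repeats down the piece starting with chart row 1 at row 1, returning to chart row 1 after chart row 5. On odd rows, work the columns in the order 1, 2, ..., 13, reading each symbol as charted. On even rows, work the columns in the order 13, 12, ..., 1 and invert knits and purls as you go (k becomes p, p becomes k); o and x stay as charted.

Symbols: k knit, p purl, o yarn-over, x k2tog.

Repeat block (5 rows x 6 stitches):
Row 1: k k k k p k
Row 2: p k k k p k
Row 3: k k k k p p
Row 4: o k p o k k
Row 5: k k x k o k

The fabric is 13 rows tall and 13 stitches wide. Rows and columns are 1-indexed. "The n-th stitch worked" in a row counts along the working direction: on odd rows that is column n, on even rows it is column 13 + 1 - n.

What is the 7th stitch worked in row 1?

== STITCH ==
k

Derivation:
For row 1: chart row = ((1-1) mod 5) + 1 = 1; this is a RS (odd) row.
Chart row 1 tiled across columns 1-13: k k k k p k k k k k p k k
RS: work column 1 to column 13, symbols as charted — the tiled row is the row as worked.
Counting 7 along the worked row gives k.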